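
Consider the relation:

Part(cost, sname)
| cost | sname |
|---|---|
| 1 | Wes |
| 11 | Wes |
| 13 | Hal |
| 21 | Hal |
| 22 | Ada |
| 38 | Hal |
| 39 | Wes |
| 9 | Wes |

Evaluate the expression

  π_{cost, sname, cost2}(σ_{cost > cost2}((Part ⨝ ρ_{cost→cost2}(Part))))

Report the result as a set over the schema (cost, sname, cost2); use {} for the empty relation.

{(11, Wes, 1), (11, Wes, 9), (21, Hal, 13), (38, Hal, 13), (38, Hal, 21), (39, Wes, 1), (39, Wes, 11), (39, Wes, 9), (9, Wes, 1)}

ρ[cost→cost2]: schema becomes (cost2, sname); tuples unchanged.
Joining Part and ρ_{cost→cost2}(Part) on sname yields {(1, Wes, 1), (1, Wes, 11), (1, Wes, 39), (1, Wes, 9), (11, Wes, 1), (11, Wes, 11), (11, Wes, 39), (11, Wes, 9), (13, Hal, 13), (13, Hal, 21), (13, Hal, 38), (21, Hal, 13), (21, Hal, 21), (21, Hal, 38), (22, Ada, 22), (38, Hal, 13), (38, Hal, 21), (38, Hal, 38), (39, Wes, 1), (39, Wes, 11), (39, Wes, 39), (39, Wes, 9), (9, Wes, 1), (9, Wes, 11), (9, Wes, 39), (9, Wes, 9)}.
Apply σ_{cost > cost2}; surviving tuples: {(11, Wes, 1), (11, Wes, 9), (21, Hal, 13), (38, Hal, 13), (38, Hal, 21), (39, Wes, 1), (39, Wes, 11), (39, Wes, 9), (9, Wes, 1)}
π[cost, sname, cost2]: project onto (cost, sname, cost2) → {(11, Wes, 1), (11, Wes, 9), (21, Hal, 13), (38, Hal, 13), (38, Hal, 21), (39, Wes, 1), (39, Wes, 11), (39, Wes, 9), (9, Wes, 1)}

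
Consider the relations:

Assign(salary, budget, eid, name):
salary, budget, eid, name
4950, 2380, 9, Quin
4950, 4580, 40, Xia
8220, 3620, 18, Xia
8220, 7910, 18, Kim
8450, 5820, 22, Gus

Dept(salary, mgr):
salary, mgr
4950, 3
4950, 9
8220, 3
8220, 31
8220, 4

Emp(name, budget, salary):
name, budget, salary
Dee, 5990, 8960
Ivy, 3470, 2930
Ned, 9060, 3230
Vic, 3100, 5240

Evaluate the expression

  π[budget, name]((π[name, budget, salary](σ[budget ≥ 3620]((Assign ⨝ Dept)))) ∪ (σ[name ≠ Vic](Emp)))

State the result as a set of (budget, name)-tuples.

Natural join on salary: {(4950, 2380, 9, Quin, 3), (4950, 2380, 9, Quin, 9), (4950, 4580, 40, Xia, 3), (4950, 4580, 40, Xia, 9), (8220, 3620, 18, Xia, 3), (8220, 3620, 18, Xia, 31), (8220, 3620, 18, Xia, 4), (8220, 7910, 18, Kim, 3), (8220, 7910, 18, Kim, 31), (8220, 7910, 18, Kim, 4)}
σ[budget ≥ 3620]: keep tuples satisfying budget ≥ 3620 → {(4950, 4580, 40, Xia, 3), (4950, 4580, 40, Xia, 9), (8220, 3620, 18, Xia, 3), (8220, 3620, 18, Xia, 31), (8220, 3620, 18, Xia, 4), (8220, 7910, 18, Kim, 3), (8220, 7910, 18, Kim, 31), (8220, 7910, 18, Kim, 4)}
π_{name, budget, salary} gives {(Kim, 7910, 8220), (Xia, 3620, 8220), (Xia, 4580, 4950)} (5 duplicate(s) eliminated).
σ[name ≠ Vic]: keep tuples satisfying name ≠ Vic → {(Dee, 5990, 8960), (Ivy, 3470, 2930), (Ned, 9060, 3230)}
Union: {(Kim, 7910, 8220), (Xia, 3620, 8220), (Xia, 4580, 4950)} with {(Dee, 5990, 8960), (Ivy, 3470, 2930), (Ned, 9060, 3230)} → {(Dee, 5990, 8960), (Ivy, 3470, 2930), (Kim, 7910, 8220), (Ned, 9060, 3230), (Xia, 3620, 8220), (Xia, 4580, 4950)}
π_{budget, name} gives {(3470, Ivy), (3620, Xia), (4580, Xia), (5990, Dee), (7910, Kim), (9060, Ned)}.

{(3470, Ivy), (3620, Xia), (4580, Xia), (5990, Dee), (7910, Kim), (9060, Ned)}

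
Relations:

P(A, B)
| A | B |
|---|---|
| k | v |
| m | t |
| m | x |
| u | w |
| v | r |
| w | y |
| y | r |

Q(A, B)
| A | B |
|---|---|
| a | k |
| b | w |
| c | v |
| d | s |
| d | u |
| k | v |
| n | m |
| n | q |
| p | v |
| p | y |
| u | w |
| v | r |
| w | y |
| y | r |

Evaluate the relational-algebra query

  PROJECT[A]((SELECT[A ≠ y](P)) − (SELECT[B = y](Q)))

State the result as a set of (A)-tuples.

Apply σ_{A ≠ y}; surviving tuples: {(k, v), (m, t), (m, x), (u, w), (v, r), (w, y)}
Apply σ_{B = y}; surviving tuples: {(p, y), (w, y)}
Set difference of the two operands is {(k, v), (m, t), (m, x), (u, w), (v, r)}.
π[A]: project onto (A) (1 duplicate(s) eliminated) → {k, m, u, v}

{k, m, u, v}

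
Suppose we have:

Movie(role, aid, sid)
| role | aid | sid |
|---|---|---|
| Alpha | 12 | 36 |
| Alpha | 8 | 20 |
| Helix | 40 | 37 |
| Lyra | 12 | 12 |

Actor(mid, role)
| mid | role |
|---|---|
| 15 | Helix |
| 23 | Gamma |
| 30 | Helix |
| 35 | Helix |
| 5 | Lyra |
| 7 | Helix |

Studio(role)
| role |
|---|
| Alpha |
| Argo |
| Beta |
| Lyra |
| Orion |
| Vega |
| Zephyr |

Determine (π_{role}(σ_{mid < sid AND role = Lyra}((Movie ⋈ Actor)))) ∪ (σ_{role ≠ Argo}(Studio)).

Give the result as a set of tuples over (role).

Natural join on role: {(Helix, 40, 37, 15), (Helix, 40, 37, 30), (Helix, 40, 37, 35), (Helix, 40, 37, 7), (Lyra, 12, 12, 5)}
Apply σ_{mid < sid AND role = Lyra}; surviving tuples: {(Lyra, 12, 12, 5)}
π[role]: project onto (role) → {Lyra}
Apply σ_{role ≠ Argo}; surviving tuples: {Alpha, Beta, Lyra, Orion, Vega, Zephyr}
Taking the union: {Alpha, Beta, Lyra, Orion, Vega, Zephyr}

{Alpha, Beta, Lyra, Orion, Vega, Zephyr}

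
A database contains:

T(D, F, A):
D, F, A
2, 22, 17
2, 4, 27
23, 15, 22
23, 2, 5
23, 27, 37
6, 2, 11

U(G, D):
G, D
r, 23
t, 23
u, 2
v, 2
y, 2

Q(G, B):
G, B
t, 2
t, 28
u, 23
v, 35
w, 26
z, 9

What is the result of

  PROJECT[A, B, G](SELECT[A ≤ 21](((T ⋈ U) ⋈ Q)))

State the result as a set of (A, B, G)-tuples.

{(17, 23, u), (17, 35, v), (5, 2, t), (5, 28, t)}

T ⋈ U (natural join on D): {(2, 22, 17, u), (2, 22, 17, v), (2, 22, 17, y), (2, 4, 27, u), (2, 4, 27, v), (2, 4, 27, y), (23, 15, 22, r), (23, 15, 22, t), (23, 2, 5, r), (23, 2, 5, t), (23, 27, 37, r), (23, 27, 37, t)}
(T ⋈ U) ⋈ Q (natural join on G): {(2, 22, 17, u, 23), (2, 22, 17, v, 35), (2, 4, 27, u, 23), (2, 4, 27, v, 35), (23, 15, 22, t, 2), (23, 15, 22, t, 28), (23, 2, 5, t, 2), (23, 2, 5, t, 28), (23, 27, 37, t, 2), (23, 27, 37, t, 28)}
Selection A ≤ 21: {(2, 22, 17, u, 23), (2, 22, 17, v, 35), (23, 2, 5, t, 2), (23, 2, 5, t, 28)}
π[A, B, G]: project onto (A, B, G) → {(17, 23, u), (17, 35, v), (5, 2, t), (5, 28, t)}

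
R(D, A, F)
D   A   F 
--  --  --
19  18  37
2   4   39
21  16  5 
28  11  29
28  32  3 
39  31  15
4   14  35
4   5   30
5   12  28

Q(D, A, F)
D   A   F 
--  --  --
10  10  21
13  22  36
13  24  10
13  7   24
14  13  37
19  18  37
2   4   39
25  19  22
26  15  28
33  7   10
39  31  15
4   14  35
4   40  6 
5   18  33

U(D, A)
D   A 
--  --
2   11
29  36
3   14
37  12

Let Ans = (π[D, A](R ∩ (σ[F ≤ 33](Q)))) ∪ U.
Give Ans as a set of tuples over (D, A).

{(2, 11), (29, 36), (3, 14), (37, 12), (39, 31)}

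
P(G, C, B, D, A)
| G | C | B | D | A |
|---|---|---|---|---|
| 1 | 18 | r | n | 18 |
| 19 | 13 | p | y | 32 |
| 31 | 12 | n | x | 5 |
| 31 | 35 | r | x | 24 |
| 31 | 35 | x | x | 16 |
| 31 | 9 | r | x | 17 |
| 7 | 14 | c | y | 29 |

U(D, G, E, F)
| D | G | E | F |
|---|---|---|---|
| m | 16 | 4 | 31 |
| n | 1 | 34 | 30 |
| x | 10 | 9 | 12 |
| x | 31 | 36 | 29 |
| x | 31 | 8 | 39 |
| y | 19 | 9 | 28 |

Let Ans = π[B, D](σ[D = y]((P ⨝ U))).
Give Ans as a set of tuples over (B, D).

{(p, y)}

P ⋈ U (natural join on G, D): {(1, 18, r, n, 18, 34, 30), (19, 13, p, y, 32, 9, 28), (31, 12, n, x, 5, 36, 29), (31, 12, n, x, 5, 8, 39), (31, 35, r, x, 24, 36, 29), (31, 35, r, x, 24, 8, 39), (31, 35, x, x, 16, 36, 29), (31, 35, x, x, 16, 8, 39), (31, 9, r, x, 17, 36, 29), (31, 9, r, x, 17, 8, 39)}
σ[D = y]: keep tuples satisfying D = y → {(19, 13, p, y, 32, 9, 28)}
π_{B, D} gives {(p, y)}.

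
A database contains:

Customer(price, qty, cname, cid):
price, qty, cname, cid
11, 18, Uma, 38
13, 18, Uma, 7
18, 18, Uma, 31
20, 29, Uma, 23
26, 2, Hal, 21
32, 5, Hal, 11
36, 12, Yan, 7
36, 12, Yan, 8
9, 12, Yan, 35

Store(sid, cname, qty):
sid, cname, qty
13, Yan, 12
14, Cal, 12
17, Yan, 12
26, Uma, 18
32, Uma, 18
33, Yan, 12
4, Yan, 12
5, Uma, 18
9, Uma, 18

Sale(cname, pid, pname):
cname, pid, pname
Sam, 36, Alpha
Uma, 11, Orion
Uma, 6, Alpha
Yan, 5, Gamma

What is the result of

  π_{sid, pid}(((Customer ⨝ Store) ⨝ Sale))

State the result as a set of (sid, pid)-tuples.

{(13, 5), (17, 5), (26, 11), (26, 6), (32, 11), (32, 6), (33, 5), (4, 5), (5, 11), (5, 6), (9, 11), (9, 6)}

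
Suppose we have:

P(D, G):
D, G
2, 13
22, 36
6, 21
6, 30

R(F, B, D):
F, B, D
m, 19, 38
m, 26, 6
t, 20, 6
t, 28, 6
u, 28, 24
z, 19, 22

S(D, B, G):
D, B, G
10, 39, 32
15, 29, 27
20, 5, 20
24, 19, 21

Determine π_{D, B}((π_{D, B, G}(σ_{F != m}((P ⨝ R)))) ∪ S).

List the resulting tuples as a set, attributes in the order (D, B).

P ⋈ R (natural join on D): {(22, 36, z, 19), (6, 21, m, 26), (6, 21, t, 20), (6, 21, t, 28), (6, 30, m, 26), (6, 30, t, 20), (6, 30, t, 28)}
Apply σ_{F != m}; surviving tuples: {(22, 36, z, 19), (6, 21, t, 20), (6, 21, t, 28), (6, 30, t, 20), (6, 30, t, 28)}
π_{D, B, G} gives {(22, 19, 36), (6, 20, 21), (6, 20, 30), (6, 28, 21), (6, 28, 30)}.
Union: {(22, 19, 36), (6, 20, 21), (6, 20, 30), (6, 28, 21), (6, 28, 30)} with {(10, 39, 32), (15, 29, 27), (20, 5, 20), (24, 19, 21)} → {(10, 39, 32), (15, 29, 27), (20, 5, 20), (22, 19, 36), (24, 19, 21), (6, 20, 21), (6, 20, 30), (6, 28, 21), (6, 28, 30)}
π_{D, B} gives {(10, 39), (15, 29), (20, 5), (22, 19), (24, 19), (6, 20), (6, 28)} (2 duplicate(s) eliminated).

{(10, 39), (15, 29), (20, 5), (22, 19), (24, 19), (6, 20), (6, 28)}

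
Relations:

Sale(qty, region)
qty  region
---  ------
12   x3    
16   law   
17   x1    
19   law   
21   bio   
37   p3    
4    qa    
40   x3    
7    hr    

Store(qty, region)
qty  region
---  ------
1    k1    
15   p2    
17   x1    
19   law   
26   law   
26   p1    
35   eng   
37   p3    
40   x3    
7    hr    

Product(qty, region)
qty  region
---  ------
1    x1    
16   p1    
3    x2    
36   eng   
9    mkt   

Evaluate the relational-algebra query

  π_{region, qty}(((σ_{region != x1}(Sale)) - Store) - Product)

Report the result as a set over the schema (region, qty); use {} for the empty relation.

Filtering on region != x1 leaves {(12, x3), (16, law), (19, law), (21, bio), (37, p3), (4, qa), (40, x3), (7, hr)}.
Difference: {(12, x3), (16, law), (19, law), (21, bio), (37, p3), (4, qa), (40, x3), (7, hr)} with {(1, k1), (15, p2), (17, x1), (19, law), (26, law), (26, p1), (35, eng), (37, p3), (40, x3), (7, hr)} → {(12, x3), (16, law), (21, bio), (4, qa)}
Difference: {(12, x3), (16, law), (21, bio), (4, qa)} with {(1, x1), (16, p1), (3, x2), (36, eng), (9, mkt)} → {(12, x3), (16, law), (21, bio), (4, qa)}
π_{region, qty} gives {(bio, 21), (law, 16), (qa, 4), (x3, 12)}.

{(bio, 21), (law, 16), (qa, 4), (x3, 12)}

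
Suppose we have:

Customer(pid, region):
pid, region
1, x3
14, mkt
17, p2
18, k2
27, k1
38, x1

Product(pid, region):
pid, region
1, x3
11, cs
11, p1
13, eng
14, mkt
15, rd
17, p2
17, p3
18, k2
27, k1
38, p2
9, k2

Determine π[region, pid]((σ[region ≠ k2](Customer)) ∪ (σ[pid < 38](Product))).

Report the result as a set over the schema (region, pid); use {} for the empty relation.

σ[region ≠ k2]: keep tuples satisfying region ≠ k2 → {(1, x3), (14, mkt), (17, p2), (27, k1), (38, x1)}
σ[pid < 38]: keep tuples satisfying pid < 38 → {(1, x3), (11, cs), (11, p1), (13, eng), (14, mkt), (15, rd), (17, p2), (17, p3), (18, k2), (27, k1), (9, k2)}
Union: {(1, x3), (14, mkt), (17, p2), (27, k1), (38, x1)} with {(1, x3), (11, cs), (11, p1), (13, eng), (14, mkt), (15, rd), (17, p2), (17, p3), (18, k2), (27, k1), (9, k2)} → {(1, x3), (11, cs), (11, p1), (13, eng), (14, mkt), (15, rd), (17, p2), (17, p3), (18, k2), (27, k1), (38, x1), (9, k2)}
π_{region, pid} gives {(cs, 11), (eng, 13), (k1, 27), (k2, 18), (k2, 9), (mkt, 14), (p1, 11), (p2, 17), (p3, 17), (rd, 15), (x1, 38), (x3, 1)}.

{(cs, 11), (eng, 13), (k1, 27), (k2, 18), (k2, 9), (mkt, 14), (p1, 11), (p2, 17), (p3, 17), (rd, 15), (x1, 38), (x3, 1)}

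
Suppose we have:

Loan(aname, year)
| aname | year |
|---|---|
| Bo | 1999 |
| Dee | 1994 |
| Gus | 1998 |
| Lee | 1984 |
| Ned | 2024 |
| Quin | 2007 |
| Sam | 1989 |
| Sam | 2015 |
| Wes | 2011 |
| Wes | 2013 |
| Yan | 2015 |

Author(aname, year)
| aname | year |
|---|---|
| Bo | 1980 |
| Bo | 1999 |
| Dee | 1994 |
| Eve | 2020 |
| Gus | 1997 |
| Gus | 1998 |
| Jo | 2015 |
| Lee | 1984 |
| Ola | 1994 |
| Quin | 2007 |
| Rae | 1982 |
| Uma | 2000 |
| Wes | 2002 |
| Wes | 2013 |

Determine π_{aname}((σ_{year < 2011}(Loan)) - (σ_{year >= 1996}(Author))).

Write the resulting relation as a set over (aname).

Apply σ_{year < 2011}; surviving tuples: {(Bo, 1999), (Dee, 1994), (Gus, 1998), (Lee, 1984), (Quin, 2007), (Sam, 1989)}
Apply σ_{year >= 1996}; surviving tuples: {(Bo, 1999), (Eve, 2020), (Gus, 1997), (Gus, 1998), (Jo, 2015), (Quin, 2007), (Uma, 2000), (Wes, 2002), (Wes, 2013)}
Set difference of the two operands is {(Dee, 1994), (Lee, 1984), (Sam, 1989)}.
π[aname]: project onto (aname) → {Dee, Lee, Sam}

{Dee, Lee, Sam}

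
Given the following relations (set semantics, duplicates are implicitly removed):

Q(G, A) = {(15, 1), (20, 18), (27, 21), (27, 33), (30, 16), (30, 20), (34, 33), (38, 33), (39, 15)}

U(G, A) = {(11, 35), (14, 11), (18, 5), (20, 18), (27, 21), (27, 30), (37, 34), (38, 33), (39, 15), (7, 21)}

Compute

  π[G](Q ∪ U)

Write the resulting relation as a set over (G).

{11, 14, 15, 18, 20, 27, 30, 34, 37, 38, 39, 7}

Taking the union: {(11, 35), (14, 11), (15, 1), (18, 5), (20, 18), (27, 21), (27, 30), (27, 33), (30, 16), (30, 20), (34, 33), (37, 34), (38, 33), (39, 15), (7, 21)}
Keep only column(s) G (3 duplicate(s) eliminated): {11, 14, 15, 18, 20, 27, 30, 34, 37, 38, 39, 7}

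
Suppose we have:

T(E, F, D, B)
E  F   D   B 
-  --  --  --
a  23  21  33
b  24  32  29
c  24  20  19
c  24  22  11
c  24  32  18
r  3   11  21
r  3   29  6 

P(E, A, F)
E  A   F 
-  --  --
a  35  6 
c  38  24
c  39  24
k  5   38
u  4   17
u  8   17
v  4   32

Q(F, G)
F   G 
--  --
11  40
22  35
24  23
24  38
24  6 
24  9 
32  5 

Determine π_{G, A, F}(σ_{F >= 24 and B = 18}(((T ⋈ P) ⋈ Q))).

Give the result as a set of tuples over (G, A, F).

{(23, 38, 24), (23, 39, 24), (38, 38, 24), (38, 39, 24), (6, 38, 24), (6, 39, 24), (9, 38, 24), (9, 39, 24)}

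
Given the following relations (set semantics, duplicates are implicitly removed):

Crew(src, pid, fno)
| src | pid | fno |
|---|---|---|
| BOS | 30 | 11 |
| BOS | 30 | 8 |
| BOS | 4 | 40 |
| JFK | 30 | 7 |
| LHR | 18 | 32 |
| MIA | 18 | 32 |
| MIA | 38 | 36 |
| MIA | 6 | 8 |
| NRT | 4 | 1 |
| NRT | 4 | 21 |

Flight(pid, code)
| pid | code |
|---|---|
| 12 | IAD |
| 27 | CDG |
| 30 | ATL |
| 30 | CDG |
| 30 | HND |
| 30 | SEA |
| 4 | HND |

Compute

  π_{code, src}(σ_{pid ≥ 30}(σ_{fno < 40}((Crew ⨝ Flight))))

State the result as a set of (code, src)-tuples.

{(ATL, BOS), (ATL, JFK), (CDG, BOS), (CDG, JFK), (HND, BOS), (HND, JFK), (SEA, BOS), (SEA, JFK)}

Joining Crew and Flight on pid yields {(BOS, 30, 11, ATL), (BOS, 30, 11, CDG), (BOS, 30, 11, HND), (BOS, 30, 11, SEA), (BOS, 30, 8, ATL), (BOS, 30, 8, CDG), (BOS, 30, 8, HND), (BOS, 30, 8, SEA), (BOS, 4, 40, HND), (JFK, 30, 7, ATL), (JFK, 30, 7, CDG), (JFK, 30, 7, HND), (JFK, 30, 7, SEA), (NRT, 4, 1, HND), (NRT, 4, 21, HND)}.
Selection fno < 40: {(BOS, 30, 11, ATL), (BOS, 30, 11, CDG), (BOS, 30, 11, HND), (BOS, 30, 11, SEA), (BOS, 30, 8, ATL), (BOS, 30, 8, CDG), (BOS, 30, 8, HND), (BOS, 30, 8, SEA), (JFK, 30, 7, ATL), (JFK, 30, 7, CDG), (JFK, 30, 7, HND), (JFK, 30, 7, SEA), (NRT, 4, 1, HND), (NRT, 4, 21, HND)}
Selection pid ≥ 30: {(BOS, 30, 11, ATL), (BOS, 30, 11, CDG), (BOS, 30, 11, HND), (BOS, 30, 11, SEA), (BOS, 30, 8, ATL), (BOS, 30, 8, CDG), (BOS, 30, 8, HND), (BOS, 30, 8, SEA), (JFK, 30, 7, ATL), (JFK, 30, 7, CDG), (JFK, 30, 7, HND), (JFK, 30, 7, SEA)}
π_{code, src} gives {(ATL, BOS), (ATL, JFK), (CDG, BOS), (CDG, JFK), (HND, BOS), (HND, JFK), (SEA, BOS), (SEA, JFK)} (4 duplicate(s) eliminated).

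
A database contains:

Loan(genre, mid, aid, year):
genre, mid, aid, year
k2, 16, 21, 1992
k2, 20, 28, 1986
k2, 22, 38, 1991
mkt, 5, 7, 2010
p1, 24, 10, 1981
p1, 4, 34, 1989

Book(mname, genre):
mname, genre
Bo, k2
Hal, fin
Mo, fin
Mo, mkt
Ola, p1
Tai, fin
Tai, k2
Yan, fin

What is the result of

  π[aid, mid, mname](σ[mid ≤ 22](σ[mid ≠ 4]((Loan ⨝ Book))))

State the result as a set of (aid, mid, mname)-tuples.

{(21, 16, Bo), (21, 16, Tai), (28, 20, Bo), (28, 20, Tai), (38, 22, Bo), (38, 22, Tai), (7, 5, Mo)}

Loan ⋈ Book (natural join on genre): {(k2, 16, 21, 1992, Bo), (k2, 16, 21, 1992, Tai), (k2, 20, 28, 1986, Bo), (k2, 20, 28, 1986, Tai), (k2, 22, 38, 1991, Bo), (k2, 22, 38, 1991, Tai), (mkt, 5, 7, 2010, Mo), (p1, 24, 10, 1981, Ola), (p1, 4, 34, 1989, Ola)}
Selection mid ≠ 4: {(k2, 16, 21, 1992, Bo), (k2, 16, 21, 1992, Tai), (k2, 20, 28, 1986, Bo), (k2, 20, 28, 1986, Tai), (k2, 22, 38, 1991, Bo), (k2, 22, 38, 1991, Tai), (mkt, 5, 7, 2010, Mo), (p1, 24, 10, 1981, Ola)}
Selection mid ≤ 22: {(k2, 16, 21, 1992, Bo), (k2, 16, 21, 1992, Tai), (k2, 20, 28, 1986, Bo), (k2, 20, 28, 1986, Tai), (k2, 22, 38, 1991, Bo), (k2, 22, 38, 1991, Tai), (mkt, 5, 7, 2010, Mo)}
Projecting to aid, mid, mname: {(21, 16, Bo), (21, 16, Tai), (28, 20, Bo), (28, 20, Tai), (38, 22, Bo), (38, 22, Tai), (7, 5, Mo)}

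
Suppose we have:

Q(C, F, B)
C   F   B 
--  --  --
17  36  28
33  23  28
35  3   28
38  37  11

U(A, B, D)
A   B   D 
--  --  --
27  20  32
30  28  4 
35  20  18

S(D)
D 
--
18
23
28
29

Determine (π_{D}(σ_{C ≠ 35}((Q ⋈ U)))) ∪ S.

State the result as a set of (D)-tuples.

Natural join on B: {(17, 36, 28, 30, 4), (33, 23, 28, 30, 4), (35, 3, 28, 30, 4)}
Selection C ≠ 35: {(17, 36, 28, 30, 4), (33, 23, 28, 30, 4)}
π[D]: project onto (D) (1 duplicate(s) eliminated) → {4}
Union: {4} with {18, 23, 28, 29} → {18, 23, 28, 29, 4}

{18, 23, 28, 29, 4}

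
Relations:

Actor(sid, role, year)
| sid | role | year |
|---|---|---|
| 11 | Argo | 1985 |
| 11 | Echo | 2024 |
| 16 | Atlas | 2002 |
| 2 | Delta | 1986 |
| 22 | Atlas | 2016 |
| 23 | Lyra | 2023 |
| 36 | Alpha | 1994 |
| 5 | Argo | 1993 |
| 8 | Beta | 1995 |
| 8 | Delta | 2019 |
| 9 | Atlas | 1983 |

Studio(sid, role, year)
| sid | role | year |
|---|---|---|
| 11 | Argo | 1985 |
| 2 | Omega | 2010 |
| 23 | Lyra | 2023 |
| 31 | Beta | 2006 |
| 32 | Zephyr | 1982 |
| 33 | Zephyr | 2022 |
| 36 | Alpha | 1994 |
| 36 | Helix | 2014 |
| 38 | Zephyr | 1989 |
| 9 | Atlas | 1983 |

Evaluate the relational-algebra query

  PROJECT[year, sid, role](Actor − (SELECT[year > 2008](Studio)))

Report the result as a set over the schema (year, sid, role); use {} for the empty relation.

{(1983, 9, Atlas), (1985, 11, Argo), (1986, 2, Delta), (1993, 5, Argo), (1994, 36, Alpha), (1995, 8, Beta), (2002, 16, Atlas), (2016, 22, Atlas), (2019, 8, Delta), (2024, 11, Echo)}

Selection year > 2008: {(2, Omega, 2010), (23, Lyra, 2023), (33, Zephyr, 2022), (36, Helix, 2014)}
Difference: {(11, Argo, 1985), (11, Echo, 2024), (16, Atlas, 2002), (2, Delta, 1986), (22, Atlas, 2016), (23, Lyra, 2023), (36, Alpha, 1994), (5, Argo, 1993), (8, Beta, 1995), (8, Delta, 2019), (9, Atlas, 1983)} with {(2, Omega, 2010), (23, Lyra, 2023), (33, Zephyr, 2022), (36, Helix, 2014)} → {(11, Argo, 1985), (11, Echo, 2024), (16, Atlas, 2002), (2, Delta, 1986), (22, Atlas, 2016), (36, Alpha, 1994), (5, Argo, 1993), (8, Beta, 1995), (8, Delta, 2019), (9, Atlas, 1983)}
Keep only column(s) year, sid, role: {(1983, 9, Atlas), (1985, 11, Argo), (1986, 2, Delta), (1993, 5, Argo), (1994, 36, Alpha), (1995, 8, Beta), (2002, 16, Atlas), (2016, 22, Atlas), (2019, 8, Delta), (2024, 11, Echo)}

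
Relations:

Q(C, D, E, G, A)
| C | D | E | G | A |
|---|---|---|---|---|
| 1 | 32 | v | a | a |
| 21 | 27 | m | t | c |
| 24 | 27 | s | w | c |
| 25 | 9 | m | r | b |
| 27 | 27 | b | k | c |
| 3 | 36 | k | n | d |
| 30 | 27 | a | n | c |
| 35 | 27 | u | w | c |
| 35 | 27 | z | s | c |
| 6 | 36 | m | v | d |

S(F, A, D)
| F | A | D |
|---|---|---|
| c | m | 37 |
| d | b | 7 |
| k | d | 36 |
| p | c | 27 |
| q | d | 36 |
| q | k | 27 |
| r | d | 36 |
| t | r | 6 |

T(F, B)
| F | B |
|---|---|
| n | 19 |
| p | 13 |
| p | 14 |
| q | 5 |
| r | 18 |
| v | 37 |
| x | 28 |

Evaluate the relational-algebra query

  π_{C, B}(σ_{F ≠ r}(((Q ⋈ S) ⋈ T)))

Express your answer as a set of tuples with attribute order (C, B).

Q ⋈ S (natural join on D, A): {(21, 27, m, t, c, p), (24, 27, s, w, c, p), (27, 27, b, k, c, p), (3, 36, k, n, d, k), (3, 36, k, n, d, q), (3, 36, k, n, d, r), (30, 27, a, n, c, p), (35, 27, u, w, c, p), (35, 27, z, s, c, p), (6, 36, m, v, d, k), (6, 36, m, v, d, q), (6, 36, m, v, d, r)}
(Q ⋈ S) ⋈ T (natural join on F): {(21, 27, m, t, c, p, 13), (21, 27, m, t, c, p, 14), (24, 27, s, w, c, p, 13), (24, 27, s, w, c, p, 14), (27, 27, b, k, c, p, 13), (27, 27, b, k, c, p, 14), (3, 36, k, n, d, q, 5), (3, 36, k, n, d, r, 18), (30, 27, a, n, c, p, 13), (30, 27, a, n, c, p, 14), (35, 27, u, w, c, p, 13), (35, 27, u, w, c, p, 14), (35, 27, z, s, c, p, 13), (35, 27, z, s, c, p, 14), (6, 36, m, v, d, q, 5), (6, 36, m, v, d, r, 18)}
σ[F ≠ r]: keep tuples satisfying F ≠ r → {(21, 27, m, t, c, p, 13), (21, 27, m, t, c, p, 14), (24, 27, s, w, c, p, 13), (24, 27, s, w, c, p, 14), (27, 27, b, k, c, p, 13), (27, 27, b, k, c, p, 14), (3, 36, k, n, d, q, 5), (30, 27, a, n, c, p, 13), (30, 27, a, n, c, p, 14), (35, 27, u, w, c, p, 13), (35, 27, u, w, c, p, 14), (35, 27, z, s, c, p, 13), (35, 27, z, s, c, p, 14), (6, 36, m, v, d, q, 5)}
Projecting to C, B (2 duplicate(s) eliminated): {(21, 13), (21, 14), (24, 13), (24, 14), (27, 13), (27, 14), (3, 5), (30, 13), (30, 14), (35, 13), (35, 14), (6, 5)}

{(21, 13), (21, 14), (24, 13), (24, 14), (27, 13), (27, 14), (3, 5), (30, 13), (30, 14), (35, 13), (35, 14), (6, 5)}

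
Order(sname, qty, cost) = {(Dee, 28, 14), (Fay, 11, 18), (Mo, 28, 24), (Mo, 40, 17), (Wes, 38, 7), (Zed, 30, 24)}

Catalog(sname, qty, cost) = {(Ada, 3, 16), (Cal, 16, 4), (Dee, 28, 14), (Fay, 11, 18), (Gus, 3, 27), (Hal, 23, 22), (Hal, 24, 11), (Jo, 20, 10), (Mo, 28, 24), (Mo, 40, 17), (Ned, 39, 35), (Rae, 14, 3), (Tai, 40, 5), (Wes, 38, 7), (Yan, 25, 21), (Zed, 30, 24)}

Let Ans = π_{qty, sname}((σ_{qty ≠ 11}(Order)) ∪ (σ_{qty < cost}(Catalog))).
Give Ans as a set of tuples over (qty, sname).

Selection qty ≠ 11: {(Dee, 28, 14), (Mo, 28, 24), (Mo, 40, 17), (Wes, 38, 7), (Zed, 30, 24)}
Selection qty < cost: {(Ada, 3, 16), (Fay, 11, 18), (Gus, 3, 27)}
Set union of the two operands is {(Ada, 3, 16), (Dee, 28, 14), (Fay, 11, 18), (Gus, 3, 27), (Mo, 28, 24), (Mo, 40, 17), (Wes, 38, 7), (Zed, 30, 24)}.
Projecting to qty, sname: {(11, Fay), (28, Dee), (28, Mo), (3, Ada), (3, Gus), (30, Zed), (38, Wes), (40, Mo)}

{(11, Fay), (28, Dee), (28, Mo), (3, Ada), (3, Gus), (30, Zed), (38, Wes), (40, Mo)}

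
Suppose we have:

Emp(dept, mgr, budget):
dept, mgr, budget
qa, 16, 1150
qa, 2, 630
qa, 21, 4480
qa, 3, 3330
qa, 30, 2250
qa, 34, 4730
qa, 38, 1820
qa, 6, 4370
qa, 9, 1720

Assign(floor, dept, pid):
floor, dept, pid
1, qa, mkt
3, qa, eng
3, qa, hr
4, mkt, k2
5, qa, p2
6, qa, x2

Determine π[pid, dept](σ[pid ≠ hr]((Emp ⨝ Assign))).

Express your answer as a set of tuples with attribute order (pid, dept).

Joining Emp and Assign on dept yields {(qa, 16, 1150, 1, mkt), (qa, 16, 1150, 3, eng), (qa, 16, 1150, 3, hr), (qa, 16, 1150, 5, p2), (qa, 16, 1150, 6, x2), (qa, 2, 630, 1, mkt), (qa, 2, 630, 3, eng), (qa, 2, 630, 3, hr), (qa, 2, 630, 5, p2), (qa, 2, 630, 6, x2), (qa, 21, 4480, 1, mkt), (qa, 21, 4480, 3, eng), (qa, 21, 4480, 3, hr), (qa, 21, 4480, 5, p2), (qa, 21, 4480, 6, x2), (qa, 3, 3330, 1, mkt), (qa, 3, 3330, 3, eng), (qa, 3, 3330, 3, hr), (qa, 3, 3330, 5, p2), (qa, 3, 3330, 6, x2), (qa, 30, 2250, 1, mkt), (qa, 30, 2250, 3, eng), (qa, 30, 2250, 3, hr), (qa, 30, 2250, 5, p2), (qa, 30, 2250, 6, x2), (qa, 34, 4730, 1, mkt), (qa, 34, 4730, 3, eng), (qa, 34, 4730, 3, hr), (qa, 34, 4730, 5, p2), (qa, 34, 4730, 6, x2), (qa, 38, 1820, 1, mkt), (qa, 38, 1820, 3, eng), (qa, 38, 1820, 3, hr), (qa, 38, 1820, 5, p2), (qa, 38, 1820, 6, x2), (qa, 6, 4370, 1, mkt), (qa, 6, 4370, 3, eng), (qa, 6, 4370, 3, hr), (qa, 6, 4370, 5, p2), (qa, 6, 4370, 6, x2), (qa, 9, 1720, 1, mkt), (qa, 9, 1720, 3, eng), (qa, 9, 1720, 3, hr), (qa, 9, 1720, 5, p2), (qa, 9, 1720, 6, x2)}.
Selection pid ≠ hr: {(qa, 16, 1150, 1, mkt), (qa, 16, 1150, 3, eng), (qa, 16, 1150, 5, p2), (qa, 16, 1150, 6, x2), (qa, 2, 630, 1, mkt), (qa, 2, 630, 3, eng), (qa, 2, 630, 5, p2), (qa, 2, 630, 6, x2), (qa, 21, 4480, 1, mkt), (qa, 21, 4480, 3, eng), (qa, 21, 4480, 5, p2), (qa, 21, 4480, 6, x2), (qa, 3, 3330, 1, mkt), (qa, 3, 3330, 3, eng), (qa, 3, 3330, 5, p2), (qa, 3, 3330, 6, x2), (qa, 30, 2250, 1, mkt), (qa, 30, 2250, 3, eng), (qa, 30, 2250, 5, p2), (qa, 30, 2250, 6, x2), (qa, 34, 4730, 1, mkt), (qa, 34, 4730, 3, eng), (qa, 34, 4730, 5, p2), (qa, 34, 4730, 6, x2), (qa, 38, 1820, 1, mkt), (qa, 38, 1820, 3, eng), (qa, 38, 1820, 5, p2), (qa, 38, 1820, 6, x2), (qa, 6, 4370, 1, mkt), (qa, 6, 4370, 3, eng), (qa, 6, 4370, 5, p2), (qa, 6, 4370, 6, x2), (qa, 9, 1720, 1, mkt), (qa, 9, 1720, 3, eng), (qa, 9, 1720, 5, p2), (qa, 9, 1720, 6, x2)}
Projecting to pid, dept (32 duplicate(s) eliminated): {(eng, qa), (mkt, qa), (p2, qa), (x2, qa)}

{(eng, qa), (mkt, qa), (p2, qa), (x2, qa)}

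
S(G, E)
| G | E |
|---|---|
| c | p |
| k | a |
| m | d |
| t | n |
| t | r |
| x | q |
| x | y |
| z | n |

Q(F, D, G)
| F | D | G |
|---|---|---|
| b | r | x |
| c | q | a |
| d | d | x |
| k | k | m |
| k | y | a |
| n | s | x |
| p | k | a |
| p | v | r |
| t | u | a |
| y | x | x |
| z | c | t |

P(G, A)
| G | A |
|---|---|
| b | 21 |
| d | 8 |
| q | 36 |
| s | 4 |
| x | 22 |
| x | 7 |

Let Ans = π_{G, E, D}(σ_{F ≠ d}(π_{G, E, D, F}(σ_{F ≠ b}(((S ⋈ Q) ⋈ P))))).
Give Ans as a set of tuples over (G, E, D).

Natural join on G: {(m, d, k, k), (t, n, z, c), (t, r, z, c), (x, q, b, r), (x, q, d, d), (x, q, n, s), (x, q, y, x), (x, y, b, r), (x, y, d, d), (x, y, n, s), (x, y, y, x)}
Natural join on G: {(x, q, b, r, 22), (x, q, b, r, 7), (x, q, d, d, 22), (x, q, d, d, 7), (x, q, n, s, 22), (x, q, n, s, 7), (x, q, y, x, 22), (x, q, y, x, 7), (x, y, b, r, 22), (x, y, b, r, 7), (x, y, d, d, 22), (x, y, d, d, 7), (x, y, n, s, 22), (x, y, n, s, 7), (x, y, y, x, 22), (x, y, y, x, 7)}
Selection F ≠ b: {(x, q, d, d, 22), (x, q, d, d, 7), (x, q, n, s, 22), (x, q, n, s, 7), (x, q, y, x, 22), (x, q, y, x, 7), (x, y, d, d, 22), (x, y, d, d, 7), (x, y, n, s, 22), (x, y, n, s, 7), (x, y, y, x, 22), (x, y, y, x, 7)}
π[G, E, D, F]: project onto (G, E, D, F) (6 duplicate(s) eliminated) → {(x, q, d, d), (x, q, s, n), (x, q, x, y), (x, y, d, d), (x, y, s, n), (x, y, x, y)}
Selection F ≠ d: {(x, q, s, n), (x, q, x, y), (x, y, s, n), (x, y, x, y)}
π[G, E, D]: project onto (G, E, D) → {(x, q, s), (x, q, x), (x, y, s), (x, y, x)}

{(x, q, s), (x, q, x), (x, y, s), (x, y, x)}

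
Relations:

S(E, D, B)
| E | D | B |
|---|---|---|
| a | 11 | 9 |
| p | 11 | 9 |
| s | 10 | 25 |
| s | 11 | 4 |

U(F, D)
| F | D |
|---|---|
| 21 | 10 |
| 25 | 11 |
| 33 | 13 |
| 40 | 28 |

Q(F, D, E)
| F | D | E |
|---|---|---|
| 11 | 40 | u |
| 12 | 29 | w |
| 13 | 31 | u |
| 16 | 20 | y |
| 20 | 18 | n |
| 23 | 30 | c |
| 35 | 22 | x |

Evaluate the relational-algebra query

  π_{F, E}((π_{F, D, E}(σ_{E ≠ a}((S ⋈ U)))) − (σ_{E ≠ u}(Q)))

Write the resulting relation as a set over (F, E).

{(21, s), (25, p), (25, s)}

Joining S and U on D yields {(a, 11, 9, 25), (p, 11, 9, 25), (s, 10, 25, 21), (s, 11, 4, 25)}.
Selection E ≠ a: {(p, 11, 9, 25), (s, 10, 25, 21), (s, 11, 4, 25)}
Projecting to F, D, E: {(21, 10, s), (25, 11, p), (25, 11, s)}
Selection E ≠ u: {(12, 29, w), (16, 20, y), (20, 18, n), (23, 30, c), (35, 22, x)}
Taking the difference: {(21, 10, s), (25, 11, p), (25, 11, s)}
Projecting to F, E: {(21, s), (25, p), (25, s)}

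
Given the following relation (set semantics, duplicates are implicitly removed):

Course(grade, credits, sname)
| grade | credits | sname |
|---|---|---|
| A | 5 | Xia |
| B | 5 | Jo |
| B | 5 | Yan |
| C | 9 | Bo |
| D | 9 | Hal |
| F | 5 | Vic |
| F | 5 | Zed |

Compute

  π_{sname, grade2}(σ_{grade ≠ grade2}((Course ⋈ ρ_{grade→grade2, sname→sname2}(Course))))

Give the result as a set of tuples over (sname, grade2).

{(Bo, D), (Hal, C), (Jo, A), (Jo, F), (Vic, A), (Vic, B), (Xia, B), (Xia, F), (Yan, A), (Yan, F), (Zed, A), (Zed, B)}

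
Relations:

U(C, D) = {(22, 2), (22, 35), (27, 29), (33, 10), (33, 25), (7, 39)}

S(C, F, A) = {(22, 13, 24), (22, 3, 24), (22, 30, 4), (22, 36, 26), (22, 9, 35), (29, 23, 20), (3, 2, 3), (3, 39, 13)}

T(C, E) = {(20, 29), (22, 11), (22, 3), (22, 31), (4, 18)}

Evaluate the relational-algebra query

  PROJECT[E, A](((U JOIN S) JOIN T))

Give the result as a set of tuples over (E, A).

{(11, 24), (11, 26), (11, 35), (11, 4), (3, 24), (3, 26), (3, 35), (3, 4), (31, 24), (31, 26), (31, 35), (31, 4)}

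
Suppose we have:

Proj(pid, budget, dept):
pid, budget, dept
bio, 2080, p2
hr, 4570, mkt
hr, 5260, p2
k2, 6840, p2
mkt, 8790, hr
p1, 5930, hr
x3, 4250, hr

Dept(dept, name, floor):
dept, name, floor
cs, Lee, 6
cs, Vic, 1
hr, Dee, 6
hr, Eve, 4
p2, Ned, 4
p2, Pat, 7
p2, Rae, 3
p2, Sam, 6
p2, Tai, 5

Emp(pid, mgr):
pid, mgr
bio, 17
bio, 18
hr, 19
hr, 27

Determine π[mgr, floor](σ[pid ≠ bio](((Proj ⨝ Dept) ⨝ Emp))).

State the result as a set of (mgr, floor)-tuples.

{(19, 3), (19, 4), (19, 5), (19, 6), (19, 7), (27, 3), (27, 4), (27, 5), (27, 6), (27, 7)}

Joining Proj and Dept on dept yields {(bio, 2080, p2, Ned, 4), (bio, 2080, p2, Pat, 7), (bio, 2080, p2, Rae, 3), (bio, 2080, p2, Sam, 6), (bio, 2080, p2, Tai, 5), (hr, 5260, p2, Ned, 4), (hr, 5260, p2, Pat, 7), (hr, 5260, p2, Rae, 3), (hr, 5260, p2, Sam, 6), (hr, 5260, p2, Tai, 5), (k2, 6840, p2, Ned, 4), (k2, 6840, p2, Pat, 7), (k2, 6840, p2, Rae, 3), (k2, 6840, p2, Sam, 6), (k2, 6840, p2, Tai, 5), (mkt, 8790, hr, Dee, 6), (mkt, 8790, hr, Eve, 4), (p1, 5930, hr, Dee, 6), (p1, 5930, hr, Eve, 4), (x3, 4250, hr, Dee, 6), (x3, 4250, hr, Eve, 4)}.
Joining (Proj ⨝ Dept) and Emp on pid yields {(bio, 2080, p2, Ned, 4, 17), (bio, 2080, p2, Ned, 4, 18), (bio, 2080, p2, Pat, 7, 17), (bio, 2080, p2, Pat, 7, 18), (bio, 2080, p2, Rae, 3, 17), (bio, 2080, p2, Rae, 3, 18), (bio, 2080, p2, Sam, 6, 17), (bio, 2080, p2, Sam, 6, 18), (bio, 2080, p2, Tai, 5, 17), (bio, 2080, p2, Tai, 5, 18), (hr, 5260, p2, Ned, 4, 19), (hr, 5260, p2, Ned, 4, 27), (hr, 5260, p2, Pat, 7, 19), (hr, 5260, p2, Pat, 7, 27), (hr, 5260, p2, Rae, 3, 19), (hr, 5260, p2, Rae, 3, 27), (hr, 5260, p2, Sam, 6, 19), (hr, 5260, p2, Sam, 6, 27), (hr, 5260, p2, Tai, 5, 19), (hr, 5260, p2, Tai, 5, 27)}.
Apply σ_{pid ≠ bio}; surviving tuples: {(hr, 5260, p2, Ned, 4, 19), (hr, 5260, p2, Ned, 4, 27), (hr, 5260, p2, Pat, 7, 19), (hr, 5260, p2, Pat, 7, 27), (hr, 5260, p2, Rae, 3, 19), (hr, 5260, p2, Rae, 3, 27), (hr, 5260, p2, Sam, 6, 19), (hr, 5260, p2, Sam, 6, 27), (hr, 5260, p2, Tai, 5, 19), (hr, 5260, p2, Tai, 5, 27)}
π_{mgr, floor} gives {(19, 3), (19, 4), (19, 5), (19, 6), (19, 7), (27, 3), (27, 4), (27, 5), (27, 6), (27, 7)}.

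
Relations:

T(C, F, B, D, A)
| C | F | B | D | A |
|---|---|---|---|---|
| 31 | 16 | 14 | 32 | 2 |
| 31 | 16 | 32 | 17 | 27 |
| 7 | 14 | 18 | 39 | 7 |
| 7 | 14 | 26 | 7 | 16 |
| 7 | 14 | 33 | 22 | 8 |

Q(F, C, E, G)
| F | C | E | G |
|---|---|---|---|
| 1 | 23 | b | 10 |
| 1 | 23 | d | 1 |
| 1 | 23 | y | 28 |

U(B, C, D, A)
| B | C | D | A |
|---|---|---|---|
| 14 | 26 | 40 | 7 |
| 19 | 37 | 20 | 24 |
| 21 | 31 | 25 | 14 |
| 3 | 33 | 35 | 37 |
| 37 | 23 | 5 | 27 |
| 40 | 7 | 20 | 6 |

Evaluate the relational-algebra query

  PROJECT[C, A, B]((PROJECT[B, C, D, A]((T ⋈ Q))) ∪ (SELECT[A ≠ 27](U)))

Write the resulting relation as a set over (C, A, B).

Natural join on C, F: {}
Projecting to B, C, D, A: {}
Apply σ_{A ≠ 27}; surviving tuples: {(14, 26, 40, 7), (19, 37, 20, 24), (21, 31, 25, 14), (3, 33, 35, 37), (40, 7, 20, 6)}
Set union of the two operands is {(14, 26, 40, 7), (19, 37, 20, 24), (21, 31, 25, 14), (3, 33, 35, 37), (40, 7, 20, 6)}.
Projecting to C, A, B: {(26, 7, 14), (31, 14, 21), (33, 37, 3), (37, 24, 19), (7, 6, 40)}

{(26, 7, 14), (31, 14, 21), (33, 37, 3), (37, 24, 19), (7, 6, 40)}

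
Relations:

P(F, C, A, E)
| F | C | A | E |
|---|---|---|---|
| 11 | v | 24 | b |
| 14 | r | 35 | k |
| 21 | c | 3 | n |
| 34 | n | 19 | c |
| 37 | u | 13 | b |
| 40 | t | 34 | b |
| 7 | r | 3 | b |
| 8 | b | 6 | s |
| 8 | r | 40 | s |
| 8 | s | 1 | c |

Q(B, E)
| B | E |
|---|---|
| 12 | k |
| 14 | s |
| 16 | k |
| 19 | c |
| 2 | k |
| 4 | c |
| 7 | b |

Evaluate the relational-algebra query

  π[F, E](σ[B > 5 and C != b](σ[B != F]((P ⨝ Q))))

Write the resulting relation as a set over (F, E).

{(11, b), (14, k), (34, c), (37, b), (40, b), (8, c), (8, s)}

Joining P and Q on E yields {(11, v, 24, b, 7), (14, r, 35, k, 12), (14, r, 35, k, 16), (14, r, 35, k, 2), (34, n, 19, c, 19), (34, n, 19, c, 4), (37, u, 13, b, 7), (40, t, 34, b, 7), (7, r, 3, b, 7), (8, b, 6, s, 14), (8, r, 40, s, 14), (8, s, 1, c, 19), (8, s, 1, c, 4)}.
Selection B != F: {(11, v, 24, b, 7), (14, r, 35, k, 12), (14, r, 35, k, 16), (14, r, 35, k, 2), (34, n, 19, c, 19), (34, n, 19, c, 4), (37, u, 13, b, 7), (40, t, 34, b, 7), (8, b, 6, s, 14), (8, r, 40, s, 14), (8, s, 1, c, 19), (8, s, 1, c, 4)}
Selection B > 5 and C != b: {(11, v, 24, b, 7), (14, r, 35, k, 12), (14, r, 35, k, 16), (34, n, 19, c, 19), (37, u, 13, b, 7), (40, t, 34, b, 7), (8, r, 40, s, 14), (8, s, 1, c, 19)}
π[F, E]: project onto (F, E) (1 duplicate(s) eliminated) → {(11, b), (14, k), (34, c), (37, b), (40, b), (8, c), (8, s)}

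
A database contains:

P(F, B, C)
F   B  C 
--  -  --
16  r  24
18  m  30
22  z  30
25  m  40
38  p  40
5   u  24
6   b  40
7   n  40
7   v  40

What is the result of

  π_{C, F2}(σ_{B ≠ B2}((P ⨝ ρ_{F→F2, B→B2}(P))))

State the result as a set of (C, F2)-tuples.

{(24, 16), (24, 5), (30, 18), (30, 22), (40, 25), (40, 38), (40, 6), (40, 7)}

ρ[F→F2, B→B2]: schema becomes (F2, B2, C); tuples unchanged.
P ⋈ ρ_{F→F2, B→B2}(P) (natural join on C): {(16, r, 24, 16, r), (16, r, 24, 5, u), (18, m, 30, 18, m), (18, m, 30, 22, z), (22, z, 30, 18, m), (22, z, 30, 22, z), (25, m, 40, 25, m), (25, m, 40, 38, p), (25, m, 40, 6, b), (25, m, 40, 7, n), (25, m, 40, 7, v), (38, p, 40, 25, m), (38, p, 40, 38, p), (38, p, 40, 6, b), (38, p, 40, 7, n), (38, p, 40, 7, v), (5, u, 24, 16, r), (5, u, 24, 5, u), (6, b, 40, 25, m), (6, b, 40, 38, p), (6, b, 40, 6, b), (6, b, 40, 7, n), (6, b, 40, 7, v), (7, n, 40, 25, m), (7, n, 40, 38, p), (7, n, 40, 6, b), (7, n, 40, 7, n), (7, n, 40, 7, v), (7, v, 40, 25, m), (7, v, 40, 38, p), (7, v, 40, 6, b), (7, v, 40, 7, n), (7, v, 40, 7, v)}
Apply σ_{B ≠ B2}; surviving tuples: {(16, r, 24, 5, u), (18, m, 30, 22, z), (22, z, 30, 18, m), (25, m, 40, 38, p), (25, m, 40, 6, b), (25, m, 40, 7, n), (25, m, 40, 7, v), (38, p, 40, 25, m), (38, p, 40, 6, b), (38, p, 40, 7, n), (38, p, 40, 7, v), (5, u, 24, 16, r), (6, b, 40, 25, m), (6, b, 40, 38, p), (6, b, 40, 7, n), (6, b, 40, 7, v), (7, n, 40, 25, m), (7, n, 40, 38, p), (7, n, 40, 6, b), (7, n, 40, 7, v), (7, v, 40, 25, m), (7, v, 40, 38, p), (7, v, 40, 6, b), (7, v, 40, 7, n)}
π_{C, F2} gives {(24, 16), (24, 5), (30, 18), (30, 22), (40, 25), (40, 38), (40, 6), (40, 7)} (16 duplicate(s) eliminated).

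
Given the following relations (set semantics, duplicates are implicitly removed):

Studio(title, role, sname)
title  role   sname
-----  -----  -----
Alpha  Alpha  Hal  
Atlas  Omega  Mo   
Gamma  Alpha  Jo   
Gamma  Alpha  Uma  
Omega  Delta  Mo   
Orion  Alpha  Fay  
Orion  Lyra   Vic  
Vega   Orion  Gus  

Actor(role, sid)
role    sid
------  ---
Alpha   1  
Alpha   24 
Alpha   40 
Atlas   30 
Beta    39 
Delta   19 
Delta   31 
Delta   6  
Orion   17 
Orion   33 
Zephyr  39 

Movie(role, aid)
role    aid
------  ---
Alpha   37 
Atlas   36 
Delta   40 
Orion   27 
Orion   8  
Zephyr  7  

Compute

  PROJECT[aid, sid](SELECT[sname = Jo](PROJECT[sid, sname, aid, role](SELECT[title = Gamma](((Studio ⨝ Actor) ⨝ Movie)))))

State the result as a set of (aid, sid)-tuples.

{(37, 1), (37, 24), (37, 40)}

Joining Studio and Actor on role yields {(Alpha, Alpha, Hal, 1), (Alpha, Alpha, Hal, 24), (Alpha, Alpha, Hal, 40), (Gamma, Alpha, Jo, 1), (Gamma, Alpha, Jo, 24), (Gamma, Alpha, Jo, 40), (Gamma, Alpha, Uma, 1), (Gamma, Alpha, Uma, 24), (Gamma, Alpha, Uma, 40), (Omega, Delta, Mo, 19), (Omega, Delta, Mo, 31), (Omega, Delta, Mo, 6), (Orion, Alpha, Fay, 1), (Orion, Alpha, Fay, 24), (Orion, Alpha, Fay, 40), (Vega, Orion, Gus, 17), (Vega, Orion, Gus, 33)}.
Joining (Studio ⨝ Actor) and Movie on role yields {(Alpha, Alpha, Hal, 1, 37), (Alpha, Alpha, Hal, 24, 37), (Alpha, Alpha, Hal, 40, 37), (Gamma, Alpha, Jo, 1, 37), (Gamma, Alpha, Jo, 24, 37), (Gamma, Alpha, Jo, 40, 37), (Gamma, Alpha, Uma, 1, 37), (Gamma, Alpha, Uma, 24, 37), (Gamma, Alpha, Uma, 40, 37), (Omega, Delta, Mo, 19, 40), (Omega, Delta, Mo, 31, 40), (Omega, Delta, Mo, 6, 40), (Orion, Alpha, Fay, 1, 37), (Orion, Alpha, Fay, 24, 37), (Orion, Alpha, Fay, 40, 37), (Vega, Orion, Gus, 17, 27), (Vega, Orion, Gus, 17, 8), (Vega, Orion, Gus, 33, 27), (Vega, Orion, Gus, 33, 8)}.
Filtering on title = Gamma leaves {(Gamma, Alpha, Jo, 1, 37), (Gamma, Alpha, Jo, 24, 37), (Gamma, Alpha, Jo, 40, 37), (Gamma, Alpha, Uma, 1, 37), (Gamma, Alpha, Uma, 24, 37), (Gamma, Alpha, Uma, 40, 37)}.
π[sid, sname, aid, role]: project onto (sid, sname, aid, role) → {(1, Jo, 37, Alpha), (1, Uma, 37, Alpha), (24, Jo, 37, Alpha), (24, Uma, 37, Alpha), (40, Jo, 37, Alpha), (40, Uma, 37, Alpha)}
Filtering on sname = Jo leaves {(1, Jo, 37, Alpha), (24, Jo, 37, Alpha), (40, Jo, 37, Alpha)}.
π[aid, sid]: project onto (aid, sid) → {(37, 1), (37, 24), (37, 40)}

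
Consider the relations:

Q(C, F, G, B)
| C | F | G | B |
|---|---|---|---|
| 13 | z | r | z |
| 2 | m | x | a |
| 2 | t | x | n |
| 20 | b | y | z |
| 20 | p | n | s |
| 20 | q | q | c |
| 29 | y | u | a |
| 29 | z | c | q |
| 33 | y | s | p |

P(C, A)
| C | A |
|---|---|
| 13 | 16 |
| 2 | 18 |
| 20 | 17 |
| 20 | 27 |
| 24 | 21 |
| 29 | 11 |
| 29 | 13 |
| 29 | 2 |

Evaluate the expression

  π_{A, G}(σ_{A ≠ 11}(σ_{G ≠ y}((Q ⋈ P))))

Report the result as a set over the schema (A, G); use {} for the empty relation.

Q ⋈ P (natural join on C): {(13, z, r, z, 16), (2, m, x, a, 18), (2, t, x, n, 18), (20, b, y, z, 17), (20, b, y, z, 27), (20, p, n, s, 17), (20, p, n, s, 27), (20, q, q, c, 17), (20, q, q, c, 27), (29, y, u, a, 11), (29, y, u, a, 13), (29, y, u, a, 2), (29, z, c, q, 11), (29, z, c, q, 13), (29, z, c, q, 2)}
Filtering on G ≠ y leaves {(13, z, r, z, 16), (2, m, x, a, 18), (2, t, x, n, 18), (20, p, n, s, 17), (20, p, n, s, 27), (20, q, q, c, 17), (20, q, q, c, 27), (29, y, u, a, 11), (29, y, u, a, 13), (29, y, u, a, 2), (29, z, c, q, 11), (29, z, c, q, 13), (29, z, c, q, 2)}.
Filtering on A ≠ 11 leaves {(13, z, r, z, 16), (2, m, x, a, 18), (2, t, x, n, 18), (20, p, n, s, 17), (20, p, n, s, 27), (20, q, q, c, 17), (20, q, q, c, 27), (29, y, u, a, 13), (29, y, u, a, 2), (29, z, c, q, 13), (29, z, c, q, 2)}.
Keep only column(s) A, G (1 duplicate(s) eliminated): {(13, c), (13, u), (16, r), (17, n), (17, q), (18, x), (2, c), (2, u), (27, n), (27, q)}

{(13, c), (13, u), (16, r), (17, n), (17, q), (18, x), (2, c), (2, u), (27, n), (27, q)}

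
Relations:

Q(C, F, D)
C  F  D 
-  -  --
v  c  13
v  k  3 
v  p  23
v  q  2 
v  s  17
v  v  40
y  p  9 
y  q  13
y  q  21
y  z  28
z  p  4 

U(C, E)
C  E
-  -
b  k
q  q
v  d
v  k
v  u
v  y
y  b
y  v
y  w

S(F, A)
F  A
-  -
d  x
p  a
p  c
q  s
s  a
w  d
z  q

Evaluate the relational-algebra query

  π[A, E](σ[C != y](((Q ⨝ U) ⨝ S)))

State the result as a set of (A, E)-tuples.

Natural join on C: {(v, c, 13, d), (v, c, 13, k), (v, c, 13, u), (v, c, 13, y), (v, k, 3, d), (v, k, 3, k), (v, k, 3, u), (v, k, 3, y), (v, p, 23, d), (v, p, 23, k), (v, p, 23, u), (v, p, 23, y), (v, q, 2, d), (v, q, 2, k), (v, q, 2, u), (v, q, 2, y), (v, s, 17, d), (v, s, 17, k), (v, s, 17, u), (v, s, 17, y), (v, v, 40, d), (v, v, 40, k), (v, v, 40, u), (v, v, 40, y), (y, p, 9, b), (y, p, 9, v), (y, p, 9, w), (y, q, 13, b), (y, q, 13, v), (y, q, 13, w), (y, q, 21, b), (y, q, 21, v), (y, q, 21, w), (y, z, 28, b), (y, z, 28, v), (y, z, 28, w)}
Natural join on F: {(v, p, 23, d, a), (v, p, 23, d, c), (v, p, 23, k, a), (v, p, 23, k, c), (v, p, 23, u, a), (v, p, 23, u, c), (v, p, 23, y, a), (v, p, 23, y, c), (v, q, 2, d, s), (v, q, 2, k, s), (v, q, 2, u, s), (v, q, 2, y, s), (v, s, 17, d, a), (v, s, 17, k, a), (v, s, 17, u, a), (v, s, 17, y, a), (y, p, 9, b, a), (y, p, 9, b, c), (y, p, 9, v, a), (y, p, 9, v, c), (y, p, 9, w, a), (y, p, 9, w, c), (y, q, 13, b, s), (y, q, 13, v, s), (y, q, 13, w, s), (y, q, 21, b, s), (y, q, 21, v, s), (y, q, 21, w, s), (y, z, 28, b, q), (y, z, 28, v, q), (y, z, 28, w, q)}
Filtering on C != y leaves {(v, p, 23, d, a), (v, p, 23, d, c), (v, p, 23, k, a), (v, p, 23, k, c), (v, p, 23, u, a), (v, p, 23, u, c), (v, p, 23, y, a), (v, p, 23, y, c), (v, q, 2, d, s), (v, q, 2, k, s), (v, q, 2, u, s), (v, q, 2, y, s), (v, s, 17, d, a), (v, s, 17, k, a), (v, s, 17, u, a), (v, s, 17, y, a)}.
Projecting to A, E (4 duplicate(s) eliminated): {(a, d), (a, k), (a, u), (a, y), (c, d), (c, k), (c, u), (c, y), (s, d), (s, k), (s, u), (s, y)}

{(a, d), (a, k), (a, u), (a, y), (c, d), (c, k), (c, u), (c, y), (s, d), (s, k), (s, u), (s, y)}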